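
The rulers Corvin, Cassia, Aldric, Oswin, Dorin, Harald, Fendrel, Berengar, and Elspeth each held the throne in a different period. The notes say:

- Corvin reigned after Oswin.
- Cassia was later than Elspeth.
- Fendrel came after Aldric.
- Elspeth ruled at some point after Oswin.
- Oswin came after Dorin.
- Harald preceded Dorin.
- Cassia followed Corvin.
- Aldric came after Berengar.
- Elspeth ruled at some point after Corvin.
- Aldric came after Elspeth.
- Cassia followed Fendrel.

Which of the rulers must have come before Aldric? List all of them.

Berengar, Corvin, Dorin, Elspeth, Harald, Oswin

Directly stated before Aldric: Berengar and Elspeth.
Corvin reaches Aldric via Corvin → Elspeth → Aldric.
Dorin reaches Aldric via Dorin → Oswin → Elspeth → Aldric.
Harald reaches Aldric via Harald → Dorin → Oswin → Elspeth → Aldric.
Likewise Oswin reaches Aldric by chaining the stated constraints.
No chain forces Cassia (or any of the others) ahead of Aldric.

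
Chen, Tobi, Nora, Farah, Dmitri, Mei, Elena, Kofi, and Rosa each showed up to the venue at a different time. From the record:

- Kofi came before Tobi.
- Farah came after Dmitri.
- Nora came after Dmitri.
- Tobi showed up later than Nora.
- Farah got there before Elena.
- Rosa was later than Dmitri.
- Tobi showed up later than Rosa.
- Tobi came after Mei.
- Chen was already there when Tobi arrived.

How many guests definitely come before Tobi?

6

Directly stated before Tobi: Chen, Kofi, Mei, Nora, and Rosa.
Dmitri reaches Tobi via Dmitri → Rosa → Tobi.
No chain forces Farah (or any of the others) ahead of Tobi.
That's Chen, Dmitri, Kofi, Mei, Nora, and Rosa — 6 in all.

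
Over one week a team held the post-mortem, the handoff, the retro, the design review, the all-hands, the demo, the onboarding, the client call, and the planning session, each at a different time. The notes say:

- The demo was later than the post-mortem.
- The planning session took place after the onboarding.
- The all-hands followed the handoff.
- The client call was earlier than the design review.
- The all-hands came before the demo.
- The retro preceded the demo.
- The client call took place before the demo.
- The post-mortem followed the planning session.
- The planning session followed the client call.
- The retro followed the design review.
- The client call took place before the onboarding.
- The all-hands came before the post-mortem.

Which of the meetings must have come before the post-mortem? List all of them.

Directly stated before the post-mortem: the all-hands and the planning session.
The client call reaches the post-mortem via the client call → the planning session → the post-mortem.
The handoff reaches the post-mortem via the handoff → the all-hands → the post-mortem.
The onboarding reaches the post-mortem via the onboarding → the planning session → the post-mortem.

the all-hands, the client call, the handoff, the onboarding, the planning session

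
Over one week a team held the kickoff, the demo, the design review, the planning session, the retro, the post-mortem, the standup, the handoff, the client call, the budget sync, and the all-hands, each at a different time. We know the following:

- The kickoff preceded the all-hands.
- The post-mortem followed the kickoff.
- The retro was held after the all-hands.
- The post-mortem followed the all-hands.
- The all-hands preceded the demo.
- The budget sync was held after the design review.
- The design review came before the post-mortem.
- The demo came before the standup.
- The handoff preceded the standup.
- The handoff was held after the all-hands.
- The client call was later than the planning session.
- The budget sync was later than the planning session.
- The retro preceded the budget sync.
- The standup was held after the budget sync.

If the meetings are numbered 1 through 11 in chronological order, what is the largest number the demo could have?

The demo must come before the standup — 1 meeting forced after it.
Everything else can be placed before the demo in some valid order, so the demo can sit as late as position 11 − 1 = 10.

10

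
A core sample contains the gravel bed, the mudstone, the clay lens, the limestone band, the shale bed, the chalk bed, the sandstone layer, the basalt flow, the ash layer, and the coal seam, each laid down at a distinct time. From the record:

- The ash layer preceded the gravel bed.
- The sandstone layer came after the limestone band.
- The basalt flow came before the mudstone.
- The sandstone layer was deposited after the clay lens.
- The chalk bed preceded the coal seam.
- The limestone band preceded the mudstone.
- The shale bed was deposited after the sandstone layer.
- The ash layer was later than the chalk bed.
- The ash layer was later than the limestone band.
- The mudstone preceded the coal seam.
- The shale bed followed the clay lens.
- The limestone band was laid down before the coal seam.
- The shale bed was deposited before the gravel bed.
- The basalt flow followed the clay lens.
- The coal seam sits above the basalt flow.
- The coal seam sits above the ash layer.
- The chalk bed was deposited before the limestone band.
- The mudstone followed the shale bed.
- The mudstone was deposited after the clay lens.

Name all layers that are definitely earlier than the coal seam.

Directly stated before the coal seam: the ash layer, the basalt flow, the chalk bed, the limestone band, and the mudstone.
The clay lens reaches the coal seam via the clay lens → the mudstone → the coal seam.
The sandstone layer reaches the coal seam via the sandstone layer → the shale bed → the mudstone → the coal seam.
The shale bed reaches the coal seam via the shale bed → the mudstone → the coal seam.
No chain forces the gravel bed ahead of the coal seam.

the ash layer, the basalt flow, the chalk bed, the clay lens, the limestone band, the mudstone, the sandstone layer, the shale bed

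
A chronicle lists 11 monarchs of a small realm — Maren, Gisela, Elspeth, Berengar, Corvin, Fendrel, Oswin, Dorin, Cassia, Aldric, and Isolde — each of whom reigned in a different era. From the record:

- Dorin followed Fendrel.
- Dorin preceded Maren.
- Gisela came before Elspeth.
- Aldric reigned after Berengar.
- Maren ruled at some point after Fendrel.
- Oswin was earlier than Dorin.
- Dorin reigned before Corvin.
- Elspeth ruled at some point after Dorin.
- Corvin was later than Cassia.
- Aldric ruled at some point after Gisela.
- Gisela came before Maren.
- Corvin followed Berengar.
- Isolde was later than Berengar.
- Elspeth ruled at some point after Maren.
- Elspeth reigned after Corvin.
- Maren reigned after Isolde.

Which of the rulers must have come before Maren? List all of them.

Berengar, Dorin, Fendrel, Gisela, Isolde, Oswin

Directly stated before Maren: Dorin, Fendrel, Gisela, and Isolde.
Berengar reaches Maren via Berengar → Isolde → Maren.
Oswin reaches Maren via Oswin → Dorin → Maren.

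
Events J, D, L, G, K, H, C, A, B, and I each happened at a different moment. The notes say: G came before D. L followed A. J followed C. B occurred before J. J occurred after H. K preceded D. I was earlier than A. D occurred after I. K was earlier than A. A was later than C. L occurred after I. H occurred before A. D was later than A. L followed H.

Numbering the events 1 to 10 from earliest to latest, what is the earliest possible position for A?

C, H, I, and K must all come before A — 4 forced predecessors.
Nothing else is forced ahead of A, so its earliest slot is position 4 + 1 = 5.

5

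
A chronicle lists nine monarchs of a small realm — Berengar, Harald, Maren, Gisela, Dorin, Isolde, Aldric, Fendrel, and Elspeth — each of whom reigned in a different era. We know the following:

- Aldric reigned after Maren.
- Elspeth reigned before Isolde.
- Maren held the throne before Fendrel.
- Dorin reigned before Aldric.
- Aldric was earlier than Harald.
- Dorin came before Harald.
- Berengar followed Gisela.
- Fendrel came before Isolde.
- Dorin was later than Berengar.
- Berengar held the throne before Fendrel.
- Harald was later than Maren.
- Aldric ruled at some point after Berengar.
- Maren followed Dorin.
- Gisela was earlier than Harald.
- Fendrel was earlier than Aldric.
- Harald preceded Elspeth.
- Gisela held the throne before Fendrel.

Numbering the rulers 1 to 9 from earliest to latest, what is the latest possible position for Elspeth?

Elspeth must come before Isolde — 1 ruler forced after them.
Everything else can be placed before Elspeth in some valid order, so Elspeth can sit as late as position 9 − 1 = 8.

8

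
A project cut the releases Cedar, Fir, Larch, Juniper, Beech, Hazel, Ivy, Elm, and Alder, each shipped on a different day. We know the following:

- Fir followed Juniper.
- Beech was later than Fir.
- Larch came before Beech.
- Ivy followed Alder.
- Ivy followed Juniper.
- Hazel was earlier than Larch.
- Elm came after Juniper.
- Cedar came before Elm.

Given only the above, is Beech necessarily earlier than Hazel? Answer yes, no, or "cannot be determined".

Tracing the constraints gives Hazel → Larch → Beech, so Hazel must come before Beech.
That means Beech cannot be before Hazel.

no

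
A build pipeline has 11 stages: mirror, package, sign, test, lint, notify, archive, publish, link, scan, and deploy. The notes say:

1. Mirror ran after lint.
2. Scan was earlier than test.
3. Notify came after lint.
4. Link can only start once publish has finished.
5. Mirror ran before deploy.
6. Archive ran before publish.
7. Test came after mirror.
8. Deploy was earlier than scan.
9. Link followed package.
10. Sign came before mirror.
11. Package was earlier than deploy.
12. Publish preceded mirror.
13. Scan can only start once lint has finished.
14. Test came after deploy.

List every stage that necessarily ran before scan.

Directly stated before scan: deploy and lint.
Archive reaches scan via archive → publish → mirror → deploy → scan.
Mirror reaches scan via mirror → deploy → scan.
Package reaches scan via package → deploy → scan.
Likewise publish and sign each reach scan by chaining the stated constraints.

archive, deploy, lint, mirror, package, publish, sign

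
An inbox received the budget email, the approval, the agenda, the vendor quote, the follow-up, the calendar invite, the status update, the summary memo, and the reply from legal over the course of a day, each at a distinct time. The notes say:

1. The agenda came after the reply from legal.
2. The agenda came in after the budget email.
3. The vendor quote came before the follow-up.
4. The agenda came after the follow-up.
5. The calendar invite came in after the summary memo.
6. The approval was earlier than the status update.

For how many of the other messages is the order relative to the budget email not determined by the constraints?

7

Forced after the budget email: the agenda.
That leaves the approval, the calendar invite, the follow-up, the reply from legal, the status update, the summary memo, and the vendor quote with no forced order relative to the budget email — 7.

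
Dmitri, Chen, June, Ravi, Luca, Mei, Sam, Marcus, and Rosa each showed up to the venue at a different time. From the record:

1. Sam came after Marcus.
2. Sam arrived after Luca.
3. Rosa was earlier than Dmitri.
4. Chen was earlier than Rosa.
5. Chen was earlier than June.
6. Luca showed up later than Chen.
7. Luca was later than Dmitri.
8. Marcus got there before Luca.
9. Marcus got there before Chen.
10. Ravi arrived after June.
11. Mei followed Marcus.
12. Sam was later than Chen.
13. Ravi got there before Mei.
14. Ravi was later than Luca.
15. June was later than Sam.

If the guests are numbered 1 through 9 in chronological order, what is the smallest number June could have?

Chen, Dmitri, Luca, Marcus, Rosa, and Sam must all come before June — 6 forced predecessors.
Nothing else is forced ahead of June, so their earliest slot is position 6 + 1 = 7.

7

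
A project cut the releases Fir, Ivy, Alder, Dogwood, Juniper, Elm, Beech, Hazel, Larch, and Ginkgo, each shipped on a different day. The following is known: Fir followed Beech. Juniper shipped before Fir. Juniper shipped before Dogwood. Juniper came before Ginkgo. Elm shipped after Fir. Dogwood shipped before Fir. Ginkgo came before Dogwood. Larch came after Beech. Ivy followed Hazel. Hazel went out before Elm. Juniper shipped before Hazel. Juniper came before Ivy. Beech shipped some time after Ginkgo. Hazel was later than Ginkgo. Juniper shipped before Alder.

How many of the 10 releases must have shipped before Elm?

Directly stated before Elm: Fir and Hazel.
Beech reaches Elm via Beech → Fir → Elm.
Dogwood reaches Elm via Dogwood → Fir → Elm.
Ginkgo reaches Elm via Ginkgo → Hazel → Elm.
Likewise Juniper reaches Elm by chaining the stated constraints.
No chain forces Alder (or any of the others) ahead of Elm.
That's Beech, Dogwood, Fir, Ginkgo, Hazel, and Juniper — 6 in all.

6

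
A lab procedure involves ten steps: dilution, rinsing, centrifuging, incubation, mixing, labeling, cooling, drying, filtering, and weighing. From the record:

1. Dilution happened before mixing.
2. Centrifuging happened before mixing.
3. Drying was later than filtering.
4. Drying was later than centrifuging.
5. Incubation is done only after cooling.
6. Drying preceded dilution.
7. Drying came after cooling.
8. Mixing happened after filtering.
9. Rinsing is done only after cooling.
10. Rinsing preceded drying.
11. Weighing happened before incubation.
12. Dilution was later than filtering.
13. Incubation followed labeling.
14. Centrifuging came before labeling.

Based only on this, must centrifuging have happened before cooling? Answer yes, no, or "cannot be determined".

cannot be determined

No chain of stated constraints runs from centrifuging to cooling, and none runs from cooling to centrifuging either.
So the relative order of centrifuging and cooling is not fixed by the given facts.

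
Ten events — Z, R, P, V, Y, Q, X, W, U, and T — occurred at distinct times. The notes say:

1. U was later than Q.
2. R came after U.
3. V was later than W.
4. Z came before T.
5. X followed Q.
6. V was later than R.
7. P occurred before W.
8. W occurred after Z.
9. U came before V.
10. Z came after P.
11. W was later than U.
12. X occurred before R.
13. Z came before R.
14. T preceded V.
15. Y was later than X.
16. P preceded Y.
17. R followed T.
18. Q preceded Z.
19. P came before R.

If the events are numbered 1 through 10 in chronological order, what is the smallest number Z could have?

P and Q must both come before Z — 2 forced predecessors.
Nothing else is forced ahead of Z, so its earliest slot is position 2 + 1 = 3.

3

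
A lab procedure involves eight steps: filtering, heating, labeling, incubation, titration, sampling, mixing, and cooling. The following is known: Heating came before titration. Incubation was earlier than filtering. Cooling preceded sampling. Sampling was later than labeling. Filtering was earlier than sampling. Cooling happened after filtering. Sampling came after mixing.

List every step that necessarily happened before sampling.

Directly stated before sampling: cooling, filtering, labeling, and mixing.
Incubation reaches sampling via incubation → filtering → sampling.
No chain forces titration (or any of the others) ahead of sampling.

cooling, filtering, incubation, labeling, mixing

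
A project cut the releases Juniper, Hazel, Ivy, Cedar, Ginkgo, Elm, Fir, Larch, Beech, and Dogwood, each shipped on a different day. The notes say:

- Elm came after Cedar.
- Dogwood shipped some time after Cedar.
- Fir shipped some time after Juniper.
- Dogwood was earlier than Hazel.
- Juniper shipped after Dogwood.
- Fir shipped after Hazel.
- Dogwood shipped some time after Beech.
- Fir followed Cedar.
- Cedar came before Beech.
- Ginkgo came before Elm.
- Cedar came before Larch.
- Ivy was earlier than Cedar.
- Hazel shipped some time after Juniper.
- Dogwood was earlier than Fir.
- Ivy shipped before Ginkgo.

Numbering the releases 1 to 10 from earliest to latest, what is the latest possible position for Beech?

Beech must come before Dogwood, Fir, Hazel, and Juniper — 4 releases forced after it.
Everything else can be placed before Beech in some valid order, so Beech can sit as late as position 10 − 4 = 6.

6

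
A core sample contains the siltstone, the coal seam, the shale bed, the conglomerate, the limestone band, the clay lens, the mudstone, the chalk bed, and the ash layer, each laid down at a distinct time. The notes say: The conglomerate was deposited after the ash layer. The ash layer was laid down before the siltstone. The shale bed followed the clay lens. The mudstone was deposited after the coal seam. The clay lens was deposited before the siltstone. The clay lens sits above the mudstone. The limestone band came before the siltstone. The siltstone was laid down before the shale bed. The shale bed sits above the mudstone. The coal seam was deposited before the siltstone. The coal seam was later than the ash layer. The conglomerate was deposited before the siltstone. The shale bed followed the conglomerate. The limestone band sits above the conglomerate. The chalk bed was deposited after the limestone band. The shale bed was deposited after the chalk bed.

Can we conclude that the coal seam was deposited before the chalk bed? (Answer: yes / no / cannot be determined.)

No chain of stated constraints runs from the coal seam to the chalk bed, and none runs from the chalk bed to the coal seam either.
So the relative order of the coal seam and the chalk bed is not fixed by the given facts.

cannot be determined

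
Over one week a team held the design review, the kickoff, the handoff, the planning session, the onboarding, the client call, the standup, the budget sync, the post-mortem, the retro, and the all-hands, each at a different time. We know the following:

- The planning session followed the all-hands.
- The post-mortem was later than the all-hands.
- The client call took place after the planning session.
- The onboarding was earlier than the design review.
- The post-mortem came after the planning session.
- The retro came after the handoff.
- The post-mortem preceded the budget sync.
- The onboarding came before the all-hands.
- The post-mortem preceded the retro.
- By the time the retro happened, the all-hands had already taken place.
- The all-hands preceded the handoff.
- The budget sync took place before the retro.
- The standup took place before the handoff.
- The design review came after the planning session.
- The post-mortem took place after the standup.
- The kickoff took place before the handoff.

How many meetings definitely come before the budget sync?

Directly stated before the budget sync: the post-mortem.
The all-hands reaches the budget sync via the all-hands → the post-mortem → the budget sync.
The onboarding reaches the budget sync via the onboarding → the all-hands → the post-mortem → the budget sync.
The planning session reaches the budget sync via the planning session → the post-mortem → the budget sync.
Likewise the standup reaches the budget sync by chaining the stated constraints.
No chain forces the kickoff (or any of the others) ahead of the budget sync.
That's the all-hands, the onboarding, the planning session, the post-mortem, and the standup — 5 in all.

5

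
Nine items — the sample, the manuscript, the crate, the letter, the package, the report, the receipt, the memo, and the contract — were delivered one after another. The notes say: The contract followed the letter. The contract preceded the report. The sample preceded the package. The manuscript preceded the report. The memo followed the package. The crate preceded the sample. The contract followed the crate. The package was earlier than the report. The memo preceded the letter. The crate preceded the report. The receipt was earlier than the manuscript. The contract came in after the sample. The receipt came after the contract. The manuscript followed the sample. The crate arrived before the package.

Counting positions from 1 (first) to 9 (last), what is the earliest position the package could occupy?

The crate and the sample must both come before the package — 2 forced predecessors.
Nothing else is forced ahead of the package, so its earliest slot is position 2 + 1 = 3.

3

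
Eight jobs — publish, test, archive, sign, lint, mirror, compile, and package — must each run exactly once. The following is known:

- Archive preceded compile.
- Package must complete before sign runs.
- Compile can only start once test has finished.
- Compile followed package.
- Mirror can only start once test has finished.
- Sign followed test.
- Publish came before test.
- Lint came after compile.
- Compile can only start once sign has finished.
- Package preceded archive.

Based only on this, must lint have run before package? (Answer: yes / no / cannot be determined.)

no

Tracing the constraints gives package → compile → lint, so package must come before lint.
That means lint cannot be before package.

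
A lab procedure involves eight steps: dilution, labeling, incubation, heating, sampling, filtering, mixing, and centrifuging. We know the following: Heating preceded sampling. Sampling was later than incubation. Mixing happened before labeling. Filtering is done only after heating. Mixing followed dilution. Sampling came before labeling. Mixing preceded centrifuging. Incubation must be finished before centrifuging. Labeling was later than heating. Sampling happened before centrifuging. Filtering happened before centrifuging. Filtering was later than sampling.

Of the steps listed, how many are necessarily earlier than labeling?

Directly stated before labeling: heating, mixing, and sampling.
Dilution reaches labeling via dilution → mixing → labeling.
Incubation reaches labeling via incubation → sampling → labeling.
No chain forces filtering (or any of the others) ahead of labeling.
That's dilution, heating, incubation, mixing, and sampling — 5 in all.

5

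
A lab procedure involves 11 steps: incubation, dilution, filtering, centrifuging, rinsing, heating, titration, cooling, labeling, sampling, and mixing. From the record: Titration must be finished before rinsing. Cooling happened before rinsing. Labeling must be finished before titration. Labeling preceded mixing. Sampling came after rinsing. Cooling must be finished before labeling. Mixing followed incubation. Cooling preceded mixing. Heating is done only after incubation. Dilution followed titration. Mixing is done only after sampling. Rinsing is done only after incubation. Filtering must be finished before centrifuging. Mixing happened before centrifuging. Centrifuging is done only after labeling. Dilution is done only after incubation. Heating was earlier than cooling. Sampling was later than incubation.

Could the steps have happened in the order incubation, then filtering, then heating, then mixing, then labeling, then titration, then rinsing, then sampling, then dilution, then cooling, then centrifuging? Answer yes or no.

The constraints require sampling before mixing, but in the proposed sequence mixing appears ahead of sampling. That one violation is enough.

no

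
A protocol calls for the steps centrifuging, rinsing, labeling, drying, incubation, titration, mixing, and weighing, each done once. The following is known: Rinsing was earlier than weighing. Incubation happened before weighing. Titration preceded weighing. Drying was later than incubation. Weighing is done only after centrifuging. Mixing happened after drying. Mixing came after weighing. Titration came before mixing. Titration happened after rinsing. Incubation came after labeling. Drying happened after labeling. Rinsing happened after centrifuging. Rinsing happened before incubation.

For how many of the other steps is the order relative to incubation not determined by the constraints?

Forced before incubation: centrifuging, labeling, and rinsing; forced after incubation: drying, mixing, and weighing.
That leaves titration with no forced order relative to incubation — 1.

1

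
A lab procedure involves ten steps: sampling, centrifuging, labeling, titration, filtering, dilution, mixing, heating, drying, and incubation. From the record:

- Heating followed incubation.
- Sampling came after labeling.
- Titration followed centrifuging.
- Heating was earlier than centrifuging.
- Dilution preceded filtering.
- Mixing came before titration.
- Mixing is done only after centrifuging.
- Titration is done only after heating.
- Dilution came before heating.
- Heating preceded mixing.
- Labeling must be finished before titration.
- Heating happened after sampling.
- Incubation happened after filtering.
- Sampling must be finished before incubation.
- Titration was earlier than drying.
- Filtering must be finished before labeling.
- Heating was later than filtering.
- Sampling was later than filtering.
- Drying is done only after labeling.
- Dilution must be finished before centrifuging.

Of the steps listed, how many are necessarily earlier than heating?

5

Directly stated before heating: dilution, filtering, incubation, and sampling.
Labeling reaches heating via labeling → sampling → heating.
No chain forces drying (or any of the others) ahead of heating.
That's dilution, filtering, incubation, labeling, and sampling — 5 in all.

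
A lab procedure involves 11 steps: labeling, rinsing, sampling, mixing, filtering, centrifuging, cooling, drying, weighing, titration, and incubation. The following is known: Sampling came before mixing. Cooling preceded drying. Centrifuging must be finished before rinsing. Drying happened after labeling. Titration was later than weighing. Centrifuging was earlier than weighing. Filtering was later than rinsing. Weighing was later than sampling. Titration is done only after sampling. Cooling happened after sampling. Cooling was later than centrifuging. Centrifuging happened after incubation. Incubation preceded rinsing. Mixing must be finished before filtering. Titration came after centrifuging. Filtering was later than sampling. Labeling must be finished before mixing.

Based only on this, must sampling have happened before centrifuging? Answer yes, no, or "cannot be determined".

No chain of stated constraints runs from sampling to centrifuging, and none runs from centrifuging to sampling either.
So the relative order of sampling and centrifuging is not fixed by the given facts.

cannot be determined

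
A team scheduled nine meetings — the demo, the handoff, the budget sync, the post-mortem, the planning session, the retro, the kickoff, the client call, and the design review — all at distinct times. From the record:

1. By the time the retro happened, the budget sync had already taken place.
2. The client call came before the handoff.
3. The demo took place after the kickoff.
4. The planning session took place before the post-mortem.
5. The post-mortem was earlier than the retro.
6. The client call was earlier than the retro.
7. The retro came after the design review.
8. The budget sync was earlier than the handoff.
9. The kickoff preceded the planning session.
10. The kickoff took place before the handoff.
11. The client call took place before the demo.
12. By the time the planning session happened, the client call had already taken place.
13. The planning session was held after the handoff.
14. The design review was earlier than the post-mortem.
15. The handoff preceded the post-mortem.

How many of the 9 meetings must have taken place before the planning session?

Directly stated before the planning session: the client call, the handoff, and the kickoff.
The budget sync reaches the planning session via the budget sync → the handoff → the planning session.
That's the budget sync, the client call, the handoff, and the kickoff — 4 in all.

4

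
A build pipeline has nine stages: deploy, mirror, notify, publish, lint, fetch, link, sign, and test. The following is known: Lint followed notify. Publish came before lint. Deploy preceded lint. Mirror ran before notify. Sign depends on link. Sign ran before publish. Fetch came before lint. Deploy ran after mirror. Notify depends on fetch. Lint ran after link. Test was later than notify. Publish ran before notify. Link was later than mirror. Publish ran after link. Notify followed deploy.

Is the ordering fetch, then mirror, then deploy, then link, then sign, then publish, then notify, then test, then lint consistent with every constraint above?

Check each stated constraint against the proposed order — e.g. fetch is ahead of notify; fetch is ahead of lint. Every pair is in the required order; nothing is violated.

yes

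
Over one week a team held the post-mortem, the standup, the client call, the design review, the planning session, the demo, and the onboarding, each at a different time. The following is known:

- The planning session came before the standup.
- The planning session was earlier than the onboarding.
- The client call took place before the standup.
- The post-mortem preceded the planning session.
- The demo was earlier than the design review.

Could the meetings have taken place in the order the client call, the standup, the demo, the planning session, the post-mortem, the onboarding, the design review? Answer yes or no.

no

The constraints require the planning session before the standup, but in the proposed sequence the standup appears ahead of the planning session. That one violation is enough.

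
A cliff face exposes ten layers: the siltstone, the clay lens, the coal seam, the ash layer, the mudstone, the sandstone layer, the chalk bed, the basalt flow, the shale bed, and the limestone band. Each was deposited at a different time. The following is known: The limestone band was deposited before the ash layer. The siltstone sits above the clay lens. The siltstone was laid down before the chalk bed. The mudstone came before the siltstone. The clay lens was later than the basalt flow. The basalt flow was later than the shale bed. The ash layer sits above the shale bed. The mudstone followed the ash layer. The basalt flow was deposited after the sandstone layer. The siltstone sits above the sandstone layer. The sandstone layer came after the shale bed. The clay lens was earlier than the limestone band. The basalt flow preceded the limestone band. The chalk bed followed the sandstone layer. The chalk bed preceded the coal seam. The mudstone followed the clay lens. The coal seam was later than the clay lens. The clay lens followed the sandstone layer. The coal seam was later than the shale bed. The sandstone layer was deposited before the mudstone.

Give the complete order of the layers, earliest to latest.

The constraints fix every adjacent pair, so only one ordering works:
the shale bed → the sandstone layer → the basalt flow → the clay lens → the limestone band → the ash layer → the mudstone → the siltstone → the chalk bed → the coal seam.

the shale bed, the sandstone layer, the basalt flow, the clay lens, the limestone band, the ash layer, the mudstone, the siltstone, the chalk bed, the coal seam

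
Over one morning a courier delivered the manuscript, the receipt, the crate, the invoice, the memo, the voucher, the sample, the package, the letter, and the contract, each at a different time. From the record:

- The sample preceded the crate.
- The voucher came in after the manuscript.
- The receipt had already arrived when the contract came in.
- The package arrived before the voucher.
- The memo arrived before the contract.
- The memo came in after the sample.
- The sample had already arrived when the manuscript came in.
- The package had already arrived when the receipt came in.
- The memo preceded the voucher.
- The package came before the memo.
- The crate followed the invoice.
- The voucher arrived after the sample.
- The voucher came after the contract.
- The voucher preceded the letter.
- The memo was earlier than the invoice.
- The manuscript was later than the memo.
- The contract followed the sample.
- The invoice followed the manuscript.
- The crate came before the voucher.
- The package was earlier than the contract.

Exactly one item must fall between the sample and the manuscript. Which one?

the memo

Tracing the constraints gives the sample → the memo → the manuscript, so the memo sits after the sample and before the manuscript.
No other item is forced both after the sample and before the manuscript.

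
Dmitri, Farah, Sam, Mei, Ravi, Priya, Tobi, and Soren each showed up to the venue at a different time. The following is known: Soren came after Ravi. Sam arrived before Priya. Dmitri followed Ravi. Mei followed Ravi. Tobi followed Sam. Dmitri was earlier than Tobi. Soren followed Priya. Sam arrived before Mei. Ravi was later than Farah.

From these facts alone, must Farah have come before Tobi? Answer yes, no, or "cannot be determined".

yes

Chain the constraints: Farah → Ravi → Dmitri → Tobi. Each link is directly stated, so Farah comes before Tobi.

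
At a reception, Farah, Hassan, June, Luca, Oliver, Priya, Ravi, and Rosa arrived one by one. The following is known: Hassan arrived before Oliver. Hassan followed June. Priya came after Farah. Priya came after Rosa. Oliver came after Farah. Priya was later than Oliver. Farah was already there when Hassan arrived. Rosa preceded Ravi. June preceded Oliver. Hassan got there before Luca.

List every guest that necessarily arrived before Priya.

Farah, Hassan, June, Oliver, Rosa

Directly stated before Priya: Farah, Oliver, and Rosa.
Hassan reaches Priya via Hassan → Oliver → Priya.
June reaches Priya via June → Oliver → Priya.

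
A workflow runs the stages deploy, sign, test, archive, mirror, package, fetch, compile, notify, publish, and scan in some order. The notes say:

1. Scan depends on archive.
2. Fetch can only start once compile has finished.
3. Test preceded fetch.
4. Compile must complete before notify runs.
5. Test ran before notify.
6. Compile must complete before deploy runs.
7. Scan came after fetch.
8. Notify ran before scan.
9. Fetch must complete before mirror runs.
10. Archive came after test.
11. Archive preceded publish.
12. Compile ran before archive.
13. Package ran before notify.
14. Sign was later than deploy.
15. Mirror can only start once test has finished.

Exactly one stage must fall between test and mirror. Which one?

Tracing the constraints gives test → fetch → mirror, so fetch sits after test and before mirror.
No other stage is forced both after test and before mirror.

fetch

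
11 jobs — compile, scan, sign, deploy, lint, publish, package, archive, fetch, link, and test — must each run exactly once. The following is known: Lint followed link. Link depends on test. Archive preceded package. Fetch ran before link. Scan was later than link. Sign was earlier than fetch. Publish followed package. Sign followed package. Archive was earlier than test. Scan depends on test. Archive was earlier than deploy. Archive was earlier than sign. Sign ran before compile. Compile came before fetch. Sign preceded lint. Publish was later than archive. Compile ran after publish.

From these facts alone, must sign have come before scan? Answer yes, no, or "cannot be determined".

Chain the constraints: sign → fetch → link → scan. Each link is directly stated, so sign comes before scan.

yes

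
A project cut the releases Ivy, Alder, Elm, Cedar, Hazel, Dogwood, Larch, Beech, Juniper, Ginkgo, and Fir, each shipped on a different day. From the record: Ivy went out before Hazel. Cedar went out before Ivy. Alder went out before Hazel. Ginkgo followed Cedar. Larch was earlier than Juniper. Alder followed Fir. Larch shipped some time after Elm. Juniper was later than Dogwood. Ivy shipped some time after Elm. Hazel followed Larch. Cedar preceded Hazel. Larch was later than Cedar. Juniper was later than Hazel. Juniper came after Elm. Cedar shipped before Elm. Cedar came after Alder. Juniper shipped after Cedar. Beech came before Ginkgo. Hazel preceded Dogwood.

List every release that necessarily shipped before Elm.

Alder, Cedar, Fir

Directly stated before Elm: Cedar.
Alder reaches Elm via Alder → Cedar → Elm.
Fir reaches Elm via Fir → Alder → Cedar → Elm.
No chain forces Larch (or any of the others) ahead of Elm.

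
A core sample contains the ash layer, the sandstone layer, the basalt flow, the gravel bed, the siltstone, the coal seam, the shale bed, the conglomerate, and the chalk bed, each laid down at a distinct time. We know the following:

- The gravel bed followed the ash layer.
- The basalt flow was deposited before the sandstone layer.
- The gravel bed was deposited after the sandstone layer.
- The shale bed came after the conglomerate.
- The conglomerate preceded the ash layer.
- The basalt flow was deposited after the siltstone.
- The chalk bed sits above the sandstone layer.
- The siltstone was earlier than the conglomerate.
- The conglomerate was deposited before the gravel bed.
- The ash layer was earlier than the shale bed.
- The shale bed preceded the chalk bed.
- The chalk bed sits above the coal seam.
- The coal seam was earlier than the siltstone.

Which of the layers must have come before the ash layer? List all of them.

the coal seam, the conglomerate, the siltstone

Directly stated before the ash layer: the conglomerate.
The coal seam reaches the ash layer via the coal seam → the siltstone → the conglomerate → the ash layer.
The siltstone reaches the ash layer via the siltstone → the conglomerate → the ash layer.
No chain forces the basalt flow (or any of the others) ahead of the ash layer.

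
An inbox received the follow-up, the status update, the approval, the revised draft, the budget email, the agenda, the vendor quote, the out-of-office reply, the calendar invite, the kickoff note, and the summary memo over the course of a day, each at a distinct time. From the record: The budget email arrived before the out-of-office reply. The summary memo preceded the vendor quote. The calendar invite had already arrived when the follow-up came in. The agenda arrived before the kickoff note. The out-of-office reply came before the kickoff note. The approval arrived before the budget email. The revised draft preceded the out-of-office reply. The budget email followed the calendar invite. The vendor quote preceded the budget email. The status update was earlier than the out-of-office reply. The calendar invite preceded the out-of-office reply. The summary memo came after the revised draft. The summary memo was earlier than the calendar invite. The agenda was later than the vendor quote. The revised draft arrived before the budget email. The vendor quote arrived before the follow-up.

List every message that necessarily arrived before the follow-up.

the calendar invite, the revised draft, the summary memo, the vendor quote

Directly stated before the follow-up: the calendar invite and the vendor quote.
The revised draft reaches the follow-up via the revised draft → the summary memo → the vendor quote → the follow-up.
The summary memo reaches the follow-up via the summary memo → the vendor quote → the follow-up.
No chain forces the agenda (or any of the others) ahead of the follow-up.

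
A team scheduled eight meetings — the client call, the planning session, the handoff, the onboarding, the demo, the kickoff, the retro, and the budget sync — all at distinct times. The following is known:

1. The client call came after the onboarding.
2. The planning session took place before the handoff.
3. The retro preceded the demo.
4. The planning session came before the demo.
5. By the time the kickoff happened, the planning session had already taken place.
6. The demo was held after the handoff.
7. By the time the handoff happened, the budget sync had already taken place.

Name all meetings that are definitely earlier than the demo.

Directly stated before the demo: the handoff, the planning session, and the retro.
The budget sync reaches the demo via the budget sync → the handoff → the demo.
No chain forces the onboarding (or any of the others) ahead of the demo.

the budget sync, the handoff, the planning session, the retro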